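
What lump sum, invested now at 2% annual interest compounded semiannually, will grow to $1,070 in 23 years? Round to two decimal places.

Growth factor = (1 + 0.01)^46 ≈ 1.580458855.
P = 1,070/1.580458855 ≈ 677.0186.

$677.02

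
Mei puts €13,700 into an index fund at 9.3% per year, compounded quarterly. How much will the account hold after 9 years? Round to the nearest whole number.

Periodic rate = 9.3%/4 = 0.02325; periods = 4·9 = 36.
A = 13,700·(1 + 0.02325)^36 ≈ 13,700·2.2874052809 ≈ 31,337.4523.

€31,337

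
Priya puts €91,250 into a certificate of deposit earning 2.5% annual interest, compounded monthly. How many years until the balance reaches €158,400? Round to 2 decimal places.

We need (1 + 0.00208333)^(12t) = 1.7359, so 12t = ln 1.7359 / ln 1.002083 ≈ 265.0055.
t ≈ 265.0055/12 = 22.0838 years.

22.08 years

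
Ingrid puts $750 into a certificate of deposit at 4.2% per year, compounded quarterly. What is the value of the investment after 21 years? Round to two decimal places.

Periodic rate = 4.2%/4 = 0.0105; periods = 4·21 = 84.
A = 750·(1 + 0.0105)^84 ≈ 750·2.404643502 ≈ 1,803.4826.

$1,803.48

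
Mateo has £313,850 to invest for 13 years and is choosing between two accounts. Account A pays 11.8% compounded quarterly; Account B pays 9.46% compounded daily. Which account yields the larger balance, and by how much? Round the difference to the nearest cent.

Account A growth factor: (1 + 0.0295)^52 ≈ 4.534926468699; balance ≈ 1,423,286.6722.
Account B growth factor: (1 + 0.0946/365)^4745 ≈ 3.420000368862; balance ≈ 1,073,367.1158.
Account A is larger by 349,919.5564.

Account A, by £349,919.56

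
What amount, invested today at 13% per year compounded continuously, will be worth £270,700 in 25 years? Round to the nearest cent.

£10,496.18

P = A·e^(−rt) = 270,700·e^(−3.25).
e^(−3.25) ≈ 0.0387742078317, so P ≈ 10,496.1781.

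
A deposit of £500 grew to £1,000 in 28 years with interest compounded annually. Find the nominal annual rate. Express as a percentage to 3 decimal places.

2.506%

(1 + r)^28 = 1,000/500 = 2.
1 + r = 2^(1/28) ≈ 1.025064, so r ≈ 0.0250642.
r ≈ 2.50642%.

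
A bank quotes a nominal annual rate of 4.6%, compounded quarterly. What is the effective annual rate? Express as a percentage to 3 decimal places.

4.680%

One year is 4 periods at 0.0115 each: (1 + 0.0115)^4 ≈ 1.0468.
EAR = 1.0468 − 1 ≈ 4.67996%.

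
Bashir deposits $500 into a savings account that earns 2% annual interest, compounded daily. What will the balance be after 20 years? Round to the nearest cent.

Growth factor = (1 + 0.02/365)^7300 ≈ 1.49180835.
A ≈ 500 × 1.49180835 ≈ 745.9042.

$745.90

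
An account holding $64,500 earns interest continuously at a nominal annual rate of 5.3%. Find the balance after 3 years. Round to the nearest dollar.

$75,616

A = P·e^(rt) = 64,500·e^(0.053·3) = 64,500·e^0.159.
e^0.159 ≈ 1.1723379467, so A ≈ 75,615.7976.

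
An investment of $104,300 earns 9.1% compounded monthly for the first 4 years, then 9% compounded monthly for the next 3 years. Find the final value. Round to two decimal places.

Phase 1: 104,300·(1 + 0.091/12)^48 ≈ 149,889.4666.
Phase 2: 149,889.4666·(1 + 0.0075)^36 ≈ 196,152.1567.

$196,152.16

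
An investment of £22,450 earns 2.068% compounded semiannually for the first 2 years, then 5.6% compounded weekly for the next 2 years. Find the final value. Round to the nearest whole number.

Phase 1: 22,450·(1 + 0.01034)^4 ≈ 23,393.0331.
Phase 2: 23,393.0331·(1 + 0.056/52)^104 ≈ 26,163.8315.

£26,164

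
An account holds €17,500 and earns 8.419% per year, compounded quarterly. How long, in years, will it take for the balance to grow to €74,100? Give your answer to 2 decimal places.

17.32 years

(1 + 0.0210475)^(4t) = 74,100/17,500 = 4.2343.
4t·ln(1 + 0.0210475) = ln(4.2343); 4t = 1.4432/0.0208291 ≈ 69.2885.
t ≈ 17.3221 years.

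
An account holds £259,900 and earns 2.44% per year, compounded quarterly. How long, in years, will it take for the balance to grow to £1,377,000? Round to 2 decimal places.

We need (1 + 0.0061)^(4t) = 5.2982, so 4t = ln 5.2982 / ln 1.0061 ≈ 274.1715.
t ≈ 274.1715/4 = 68.5429 years.

68.54 years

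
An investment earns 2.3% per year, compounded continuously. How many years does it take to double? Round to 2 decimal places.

e^(0.023t) = 2, so 0.023t = ln 2 ≈ 0.69315.
t ≈ 0.69315/0.023 ≈ 30.1368.

30.14 years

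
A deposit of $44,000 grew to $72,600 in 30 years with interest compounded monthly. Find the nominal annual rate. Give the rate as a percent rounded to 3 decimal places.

1.670%

(1 + r/12)^360 = 72,600/44,000 = 1.65.
1 + r/12 = 1.65^(1/360) ≈ 1.001392, so r/12 ≈ 0.00139201.
r ≈ 12·0.00139201 = 1.67041%.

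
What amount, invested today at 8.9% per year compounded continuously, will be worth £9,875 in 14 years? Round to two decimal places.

£2,840.57

P = A·e^(−rt) = 9,875·e^(−1.246).
e^(−1.246) ≈ 0.2876531111, so P ≈ 2,840.5745.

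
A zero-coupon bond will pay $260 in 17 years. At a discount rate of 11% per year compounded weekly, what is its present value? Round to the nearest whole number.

$40

Growth factor = (1 + 0.11/52)^884 ≈ 6.47549401.
P = 260/6.47549401 ≈ 40.1514.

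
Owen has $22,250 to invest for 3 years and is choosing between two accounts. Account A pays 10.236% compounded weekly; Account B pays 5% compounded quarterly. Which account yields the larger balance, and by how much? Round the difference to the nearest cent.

Account A growth factor: (1 + 0.10236/52)^156 ≈ 1.3590394432; balance ≈ 30,238.6276.
Account B growth factor: (1 + 0.0125)^12 ≈ 1.1607545177; balance ≈ 25,826.7880.
Account A is larger by 4,411.8396.

Account A, by $4,411.84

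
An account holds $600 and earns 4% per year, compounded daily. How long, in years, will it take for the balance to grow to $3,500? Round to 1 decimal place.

44.1 years

We need (1 + 0.000109589)^(365t) = 5.8333, so 365t = ln 5.8333 / ln 1.00011 ≈ 16093.6277.
t ≈ 16093.6277/365 = 44.0921 years.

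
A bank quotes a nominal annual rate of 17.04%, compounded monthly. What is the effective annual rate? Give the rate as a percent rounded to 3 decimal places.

18.436%

EAR = (1 + 17.04%/12)^12 − 1 = (1 + 0.0142)^12 − 1.
(1 + 0.0142)^12 ≈ 1.184359, so EAR ≈ 18.43588%.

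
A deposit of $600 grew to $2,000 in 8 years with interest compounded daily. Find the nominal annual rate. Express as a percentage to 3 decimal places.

15.053%

The 2920-period growth factor is 2,000/600 = 3.33333.
r/365 = 3.33333^(1/2920) − 1 ≈ 0.000412404, so r ≈ 365·0.000412404 = 15.05276%.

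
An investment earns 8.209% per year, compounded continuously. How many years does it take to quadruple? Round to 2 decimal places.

16.89 years

e^(0.08209t) = 4, so 0.08209t = ln 4 ≈ 1.3863.
t ≈ 1.3863/0.08209 ≈ 16.8875.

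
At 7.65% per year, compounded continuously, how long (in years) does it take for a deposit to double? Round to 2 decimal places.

e^(0.0765t) = 2, so 0.0765t = ln 2 ≈ 0.69315.
t ≈ 0.69315/0.0765 ≈ 9.0607.

9.06 years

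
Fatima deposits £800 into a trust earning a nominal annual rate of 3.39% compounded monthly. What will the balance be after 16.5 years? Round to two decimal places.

Growth factor = (1 + 0.002825)^198 ≈ 1.748155799.
A ≈ 800 × 1.748155799 ≈ 1,398.5246.

£1,398.52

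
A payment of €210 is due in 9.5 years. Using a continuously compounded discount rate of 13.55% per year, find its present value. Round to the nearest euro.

€58

P = A·e^(−rt) = 210·e^(−1.28725).
e^(−1.28725) ≈ 0.27602882, so P ≈ 57.9661.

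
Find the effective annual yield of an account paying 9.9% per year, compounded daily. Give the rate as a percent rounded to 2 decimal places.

EAR = (1 + 9.9%/365)^365 − 1 = (1 + 0.000271233)^365 − 1.
(1 + 0.000271233)^365 ≈ 1.104051, so EAR ≈ 10.40515%.

10.41%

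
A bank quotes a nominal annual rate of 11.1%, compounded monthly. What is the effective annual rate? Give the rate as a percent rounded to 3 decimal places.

11.682%

EAR = (1 + 11.1%/12)^12 − 1 = (1 + 0.00925)^12 − 1.
(1 + 0.00925)^12 ≈ 1.116825, so EAR ≈ 11.68249%.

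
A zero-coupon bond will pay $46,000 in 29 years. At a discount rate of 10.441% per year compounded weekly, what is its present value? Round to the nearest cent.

$2,233.99

Growth factor = (1 + 0.10441/52)^1508 ≈ 20.591003067.
P = 46,000/20.591003067 ≈ 2,233.9854.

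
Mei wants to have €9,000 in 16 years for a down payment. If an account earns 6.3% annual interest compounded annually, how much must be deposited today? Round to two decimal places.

€3,386.18

Annual rate = 6.3% = 0.063; 16 periods.
P = 9,000/(1 + 0.063)^16 ≈ 9,000/2.657860803 ≈ 3,386.1818.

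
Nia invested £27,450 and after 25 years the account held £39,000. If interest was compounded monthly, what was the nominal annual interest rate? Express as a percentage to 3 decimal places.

1.406%

(1 + r/12)^300 = 39,000/27,450 = 1.42077.
1 + r/12 = 1.42077^(1/300) ≈ 1.001171, so r/12 ≈ 0.00117134.
r ≈ 12·0.00117134 = 1.40560%.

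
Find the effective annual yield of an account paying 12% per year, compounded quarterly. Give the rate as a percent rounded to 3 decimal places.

12.551%

EAR = (1 + 12%/4)^4 − 1 = (1 + 0.03)^4 − 1.
(1 + 0.03)^4 ≈ 1.125509, so EAR ≈ 12.55088%.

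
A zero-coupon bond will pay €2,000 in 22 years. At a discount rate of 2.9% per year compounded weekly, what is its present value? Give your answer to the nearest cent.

€1,056.88

Growth factor = (1 + 0.029/52)^1144 ≈ 1.892355146.
P = 2,000/1.892355146 ≈ 1,056.8841.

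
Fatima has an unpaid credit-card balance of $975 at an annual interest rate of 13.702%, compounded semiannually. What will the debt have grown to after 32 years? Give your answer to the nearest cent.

Growth factor = (1 + 0.06851)^64 ≈ 69.475202994.
A ≈ 975 × 69.475202994 ≈ 67,738.3229.

$67,738.32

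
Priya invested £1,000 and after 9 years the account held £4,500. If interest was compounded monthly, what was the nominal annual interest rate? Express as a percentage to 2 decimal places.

The 108-period growth factor is 4,500/1,000 = 4.5.
r/12 = 4.5^(1/108) − 1 ≈ 0.0140241, so r ≈ 12·0.0140241 = 16.82888%.

16.83%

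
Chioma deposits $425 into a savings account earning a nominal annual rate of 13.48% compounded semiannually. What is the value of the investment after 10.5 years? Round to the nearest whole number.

Growth factor = (1 + 0.0674)^21 ≈ 3.934333473.
A ≈ 425 × 3.934333473 ≈ 1,672.0917.

$1,672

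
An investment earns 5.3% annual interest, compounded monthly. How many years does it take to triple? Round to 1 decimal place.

20.8 years

(1 + 0.00441667)^(12t) = 3.
12t = ln 3 / ln(1 + 0.00441667) ≈ 1.0986/0.00440694 ≈ 249.2913.
t ≈ 20.7743.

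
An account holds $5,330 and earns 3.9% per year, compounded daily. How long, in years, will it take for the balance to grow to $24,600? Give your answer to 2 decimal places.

39.22 years

We need (1 + 0.000106849)^(365t) = 4.6154, so 365t = ln 4.6154 / ln 1.000107 ≈ 14314.3352.
t ≈ 14314.3352/365 = 39.2174 years.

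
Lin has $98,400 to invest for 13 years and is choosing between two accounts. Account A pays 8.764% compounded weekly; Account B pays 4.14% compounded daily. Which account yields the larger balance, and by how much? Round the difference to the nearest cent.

A: (1 + 0.08764/52)^676 ≈ 3.12164773058, so 98,400 × 3.12164773058 ≈ 307,170.1367.
B: (1 + 0.0414/365)^4745 ≈ 1.71286855009, so 98,400 × 1.71286855009 ≈ 168,546.2653.
Difference ≈ 138,623.8714 in favor of A.

Account A, by $138,623.87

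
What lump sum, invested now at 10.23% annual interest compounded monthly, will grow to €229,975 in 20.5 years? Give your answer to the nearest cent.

€28,494.45

Periodic rate = 10.23%/12 = 0.008525; 246 periods.
P = 229,975/(1 + 0.008525)^246 ≈ 229,975/8.07087077666 ≈ 28,494.4471.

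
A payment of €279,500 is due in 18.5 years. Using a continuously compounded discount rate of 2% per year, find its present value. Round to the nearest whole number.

€193,060

P = A·e^(−rt) = 279,500·e^(−0.37).
e^(−0.37) ≈ 0.690734330637, so P ≈ 193,060.2454.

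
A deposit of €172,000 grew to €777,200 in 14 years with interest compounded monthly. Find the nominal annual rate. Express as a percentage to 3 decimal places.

10.821%

The 168-period growth factor is 777,200/172,000 = 4.5186.
r/12 = 4.5186^(1/168) − 1 ≈ 0.00901782, so r ≈ 12·0.00901782 = 10.82138%.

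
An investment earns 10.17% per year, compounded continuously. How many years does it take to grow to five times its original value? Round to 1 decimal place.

15.8 years

e^(0.1017t) = 5, so 0.1017t = ln 5 ≈ 1.6094.
t ≈ 1.6094/0.1017 ≈ 15.8253.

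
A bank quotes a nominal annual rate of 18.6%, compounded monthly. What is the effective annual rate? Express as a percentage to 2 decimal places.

20.27%

One year is 12 periods at 0.0155 each: (1 + 0.0155)^12 ≈ 1.202705.
EAR = 1.202705 − 1 ≈ 20.27050%.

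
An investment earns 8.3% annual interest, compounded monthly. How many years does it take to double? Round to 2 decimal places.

(1 + 0.00691667)^(12t) = 2.
12t = ln 2 / ln(1 + 0.00691667) ≈ 0.69315/0.00689286 ≈ 100.5602.
t ≈ 8.3800.

8.38 years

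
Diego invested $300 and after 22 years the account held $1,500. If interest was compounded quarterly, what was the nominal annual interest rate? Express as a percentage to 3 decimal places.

7.383%

(1 + r/4)^88 = 1,500/300 = 5.
1 + r/4 = 5^(1/88) ≈ 1.018457, so r/4 ≈ 0.0184573.
r ≈ 4·0.0184573 = 7.38293%.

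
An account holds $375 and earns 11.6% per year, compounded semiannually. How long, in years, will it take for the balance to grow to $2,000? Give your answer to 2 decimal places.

14.85 years

We need (1 + 0.058)^(2t) = 5.3333, so 2t = ln 5.3333 / ln 1.058 ≈ 29.6908.
t ≈ 29.6908/2 = 14.8454 years.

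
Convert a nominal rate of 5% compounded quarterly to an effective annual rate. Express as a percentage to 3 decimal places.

5.095%

One year is 4 periods at 0.0125 each: (1 + 0.0125)^4 ≈ 1.050945.
EAR = 1.050945 − 1 ≈ 5.09453%.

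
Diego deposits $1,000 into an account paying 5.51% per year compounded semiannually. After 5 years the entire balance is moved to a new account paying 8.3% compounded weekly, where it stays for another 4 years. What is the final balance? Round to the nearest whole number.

Phase 1: 1,000·(1 + 0.02755)^10 ≈ 1,312.2894.
Phase 2: 1,312.2894·(1 + 0.083/52)^208 ≈ 1,828.5231.

$1,829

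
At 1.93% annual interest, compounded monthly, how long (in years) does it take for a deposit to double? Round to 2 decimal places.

35.94 years

(1 + 0.00160833)^(12t) = 2.
12t = ln 2 / ln(1 + 0.00160833) ≈ 0.69315/0.00160704 ≈ 431.3188.
t ≈ 35.9432.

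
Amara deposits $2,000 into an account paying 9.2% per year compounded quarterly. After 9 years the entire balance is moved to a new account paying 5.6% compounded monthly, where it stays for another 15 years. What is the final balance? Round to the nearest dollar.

Phase 1: 2,000·(1 + 0.023)^36 ≈ 4,534.7444.
Phase 2: 4,534.7444·(1 + 0.056/12)^180 ≈ 10,483.6279.

$10,484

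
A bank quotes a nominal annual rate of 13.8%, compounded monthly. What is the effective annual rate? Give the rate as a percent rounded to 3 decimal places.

14.707%

EAR = (1 + 13.8%/12)^12 − 1 = (1 + 0.0115)^12 − 1.
(1 + 0.0115)^12 ≈ 1.147072, so EAR ≈ 14.70719%.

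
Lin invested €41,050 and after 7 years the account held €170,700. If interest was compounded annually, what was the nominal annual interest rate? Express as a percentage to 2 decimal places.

22.58%

(1 + r)^7 = 170,700/41,050 = 4.15834.
1 + r = 4.15834^(1/7) ≈ 1.225793, so r ≈ 0.225793.
r ≈ 22.57932%.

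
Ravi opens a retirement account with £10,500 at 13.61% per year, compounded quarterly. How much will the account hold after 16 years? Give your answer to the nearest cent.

£89,366.71

Growth factor = (1 + 0.034025)^64 ≈ 8.5111157087.
A ≈ 10,500 × 8.5111157087 ≈ 89,366.7149.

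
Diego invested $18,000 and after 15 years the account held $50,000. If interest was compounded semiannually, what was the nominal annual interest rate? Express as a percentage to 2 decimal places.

The 30-period growth factor is 50,000/18,000 = 2.77778.
r/2 = 2.77778^(1/30) − 1 ≈ 0.0346416, so r ≈ 2·0.0346416 = 6.92831%.

6.93%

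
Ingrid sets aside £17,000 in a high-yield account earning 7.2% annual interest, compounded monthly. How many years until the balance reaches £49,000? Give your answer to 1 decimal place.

14.7 years

We need (1 + 0.006)^(12t) = 2.8824, so 12t = ln 2.8824 / ln 1.006 ≈ 176.9633.
t ≈ 176.9633/12 = 14.7469 years.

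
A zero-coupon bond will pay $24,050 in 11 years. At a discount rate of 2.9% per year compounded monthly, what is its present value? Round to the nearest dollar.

$17,488

Periodic rate = 2.9%/12 = 0.00241667; 132 periods.
P = 24,050/(1 + 0.029/12)^132 ≈ 24,050/1.3752219848 ≈ 17,488.0858.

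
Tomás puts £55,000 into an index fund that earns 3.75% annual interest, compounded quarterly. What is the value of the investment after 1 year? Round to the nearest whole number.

Growth factor = (1 + 0.009375)^4 ≈ 1.0380306474.
A ≈ 55,000 × 1.0380306474 ≈ 57,091.6856.

£57,092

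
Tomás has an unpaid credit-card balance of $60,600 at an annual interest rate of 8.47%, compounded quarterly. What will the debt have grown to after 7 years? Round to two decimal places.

$108,962.61

Periodic rate = 8.47%/4 = 0.021175; periods = 4·7 = 28.
A = 60,600·(1 + 0.021175)^28 ≈ 60,600·1.79806287045 ≈ 108,962.6099.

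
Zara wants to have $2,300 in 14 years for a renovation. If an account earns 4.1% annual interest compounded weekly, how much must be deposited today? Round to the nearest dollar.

$1,296

Periodic rate = 4.1%/52 = 0.000788462; 728 periods.
P = 2,300/(1 + 0.041/52)^728 ≈ 2,300/1.774952799 ≈ 1,295.8091.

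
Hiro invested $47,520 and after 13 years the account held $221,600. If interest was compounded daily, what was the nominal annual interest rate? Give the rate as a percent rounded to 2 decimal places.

11.85%

(1 + r/365)^4745 = 221,600/47,520 = 4.6633.
1 + r/365 = 4.6633^(1/4745) ≈ 1.000325, so r/365 ≈ 0.000324546.
r ≈ 365·0.000324546 = 11.84595%.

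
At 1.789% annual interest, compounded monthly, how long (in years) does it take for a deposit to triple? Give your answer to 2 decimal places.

(1 + 0.00149083)^(12t) = 3.
12t = ln 3 / ln(1 + 0.00149083) ≈ 1.0986/0.00148972 ≈ 737.4607.
t ≈ 61.4551.

61.46 years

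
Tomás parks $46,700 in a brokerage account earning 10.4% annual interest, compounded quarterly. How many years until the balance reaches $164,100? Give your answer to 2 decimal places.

(1 + 0.026)^(4t) = 164,100/46,700 = 3.5139.
4t·ln(1 + 0.026) = ln(3.5139); 4t = 1.2567/0.0256677 ≈ 48.9615.
t ≈ 12.2404 years.

12.24 years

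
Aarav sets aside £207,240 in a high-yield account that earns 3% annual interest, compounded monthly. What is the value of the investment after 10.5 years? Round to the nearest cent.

Growth factor = (1 + 0.0025)^126 ≈ 1.36972077476.
A ≈ 207,240 × 1.36972077476 ≈ 283,860.9334.

£283,860.93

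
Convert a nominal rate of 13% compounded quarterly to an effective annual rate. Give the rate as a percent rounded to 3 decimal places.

EAR = (1 + 13%/4)^4 − 1 = (1 + 0.0325)^4 − 1.
(1 + 0.0325)^4 ≈ 1.136476, so EAR ≈ 13.64759%.

13.648%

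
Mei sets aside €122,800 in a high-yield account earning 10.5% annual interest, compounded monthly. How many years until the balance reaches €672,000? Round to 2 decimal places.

16.26 years

(1 + 0.00875)^(12t) = 672,000/122,800 = 5.4723.
12t·ln(1 + 0.00875) = ln(5.4723); 12t = 1.6997/0.00871194 ≈ 195.1002.
t ≈ 16.2583 years.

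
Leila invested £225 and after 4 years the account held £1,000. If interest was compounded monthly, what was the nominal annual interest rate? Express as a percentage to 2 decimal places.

37.88%

(1 + r/12)^48 = 1,000/225 = 4.44444.
1 + r/12 = 4.44444^(1/48) ≈ 1.031564, so r/12 ≈ 0.031564.
r ≈ 12·0.031564 = 37.87686%.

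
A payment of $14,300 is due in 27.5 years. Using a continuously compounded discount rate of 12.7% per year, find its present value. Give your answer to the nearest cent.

$435.07

P = A·e^(−rt) = 14,300·e^(−3.4925).
e^(−3.4925) ≈ 0.030424715227, so P ≈ 435.0734.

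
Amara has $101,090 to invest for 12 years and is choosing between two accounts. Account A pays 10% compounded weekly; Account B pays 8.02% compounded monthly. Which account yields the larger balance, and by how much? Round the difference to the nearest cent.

Account A, by $71,439.27

Account A growth factor: (1 + 0.1/52)^624 ≈ 3.31629312657; balance ≈ 335,244.0722.
Account B growth factor: (1 + 0.0802/12)^144 ≈ 2.60960335289; balance ≈ 263,804.8029.
Account A is larger by 71,439.2692.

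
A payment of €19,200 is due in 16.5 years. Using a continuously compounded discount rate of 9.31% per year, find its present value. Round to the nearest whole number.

€4,132

P = A·e^(−rt) = 19,200·e^(−1.53615).
e^(−1.53615) ≈ 0.21520805954, so P ≈ 4,131.9947.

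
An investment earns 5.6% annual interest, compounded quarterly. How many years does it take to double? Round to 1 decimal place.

(1 + 0.014)^(4t) = 2.
4t = ln 2 / ln(1 + 0.014) ≈ 0.69315/0.0139029 ≈ 49.8563.
t ≈ 12.4641.

12.5 years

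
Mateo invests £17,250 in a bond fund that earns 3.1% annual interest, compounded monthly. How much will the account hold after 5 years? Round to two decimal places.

Growth factor = (1 + 0.031/12)^60 ≈ 1.1674246114.
A ≈ 17,250 × 1.1674246114 ≈ 20,138.0745.

£20,138.07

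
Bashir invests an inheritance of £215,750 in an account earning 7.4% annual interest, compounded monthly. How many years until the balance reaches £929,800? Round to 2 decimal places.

19.80 years

We need (1 + 0.00616667)^(12t) = 4.3096, so 12t = ln 4.3096 / ln 1.006167 ≈ 237.6241.
t ≈ 237.6241/12 = 19.8020 years.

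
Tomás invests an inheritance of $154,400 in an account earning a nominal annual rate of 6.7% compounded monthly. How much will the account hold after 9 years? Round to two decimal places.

Growth factor = (1 + 0.067/12)^108 ≈ 1.8245308122.
A ≈ 154,400 × 1.8245308122 ≈ 281,707.5574.

$281,707.56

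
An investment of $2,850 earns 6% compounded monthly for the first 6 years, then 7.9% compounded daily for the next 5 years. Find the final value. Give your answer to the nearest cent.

After 6 years at 6%: 2,850 × 1.432044278 ≈ 4,081.3262.
Then 5 years at 7.9%: 4,081.3262 × 1.484320749 ≈ 6,057.9972.

$6,058.00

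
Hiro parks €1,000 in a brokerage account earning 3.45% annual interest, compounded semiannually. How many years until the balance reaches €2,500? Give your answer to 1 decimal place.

26.8 years

We need (1 + 0.01725)^(2t) = 2.5, so 2t = ln 2.5 / ln 1.01725 ≈ 53.5751.
t ≈ 53.5751/2 = 26.7876 years.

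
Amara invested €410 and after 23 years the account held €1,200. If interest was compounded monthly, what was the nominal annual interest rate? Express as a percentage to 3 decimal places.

4.678%

The 276-period growth factor is 1,200/410 = 2.92683.
r/12 = 2.92683^(1/276) − 1 ≈ 0.00389859, so r ≈ 12·0.00389859 = 4.67831%.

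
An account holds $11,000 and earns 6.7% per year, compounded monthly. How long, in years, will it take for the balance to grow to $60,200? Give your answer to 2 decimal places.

We need (1 + 0.00558333)^(12t) = 5.4727, so 12t = ln 5.4727 / ln 1.005583 ≈ 305.2868.
t ≈ 305.2868/12 = 25.4406 years.

25.44 years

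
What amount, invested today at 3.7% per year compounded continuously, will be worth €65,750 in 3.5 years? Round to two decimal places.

P = A·e^(−rt) = 65,750·e^(−0.1295).
e^(−0.1295) ≈ 0.87853458842, so P ≈ 57,763.6492.

€57,763.65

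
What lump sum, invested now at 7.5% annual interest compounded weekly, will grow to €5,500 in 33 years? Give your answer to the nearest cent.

€463.72

Periodic rate = 7.5%/52 = 0.00144231; 1716 periods.
P = 5,500/(1 + 0.075/52)^1716 ≈ 5,500/11.86053923 ≈ 463.7226.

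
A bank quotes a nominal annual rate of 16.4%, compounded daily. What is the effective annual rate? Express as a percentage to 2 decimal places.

17.82%

One year is 365 periods at 0.000449315 each: (1 + 0.000449315)^365 ≈ 1.178171.
EAR = 1.178171 − 1 ≈ 17.81709%.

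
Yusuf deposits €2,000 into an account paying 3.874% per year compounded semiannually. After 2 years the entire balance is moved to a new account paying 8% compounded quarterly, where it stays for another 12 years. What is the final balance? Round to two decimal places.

Phase 1: 2,000·(1 + 0.01937)^4 ≈ 2,159.5208.
Phase 2: 2,159.5208·(1 + 0.02)^48 ≈ 5,586.8323.

€5,586.83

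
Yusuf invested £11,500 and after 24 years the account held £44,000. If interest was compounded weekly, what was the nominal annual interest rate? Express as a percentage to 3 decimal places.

The 1248-period growth factor is 44,000/11,500 = 3.82609.
r/52 = 3.82609^(1/1248) − 1 ≈ 0.00107577, so r ≈ 52·0.00107577 = 5.59402%.

5.594%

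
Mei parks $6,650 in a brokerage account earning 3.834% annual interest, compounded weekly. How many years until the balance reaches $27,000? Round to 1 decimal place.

36.6 years

(1 + 0.000737308)^(52t) = 27,000/6,650 = 4.0602.
52t·ln(1 + 0.000737308) = ln(4.0602); 52t = 1.4012/0.000737036 ≈ 1901.1554.
t ≈ 36.5607 years.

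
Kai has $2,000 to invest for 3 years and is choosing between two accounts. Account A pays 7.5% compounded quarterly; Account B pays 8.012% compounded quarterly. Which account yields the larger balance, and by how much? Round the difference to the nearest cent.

Account A growth factor: (1 + 0.01875)^12 ≈ 1.249716377; balance ≈ 2,499.4328.
Account B growth factor: (1 + 0.02003)^12 ≈ 1.268689482; balance ≈ 2,537.3790.
Account B is larger by 37.9462.

Account B, by $37.95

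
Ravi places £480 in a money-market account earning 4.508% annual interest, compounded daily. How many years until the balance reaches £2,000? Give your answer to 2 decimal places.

31.66 years

(1 + 0.000123507)^(365t) = 2,000/480 = 4.1667.
365t·ln(1 + 0.000123507) = ln(4.1667); 365t = 1.4271/0.000123499 ≈ 11555.6707.
t ≈ 31.6594 years.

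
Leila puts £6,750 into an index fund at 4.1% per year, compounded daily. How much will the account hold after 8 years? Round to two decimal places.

Periodic rate = 4.1%/365 = 0.000112329; periods = 365·8 = 2920.
A = 6,750·(1 + 0.041/365)^2920 ≈ 6,750·1.388163401 ≈ 9,370.1030.

£9,370.10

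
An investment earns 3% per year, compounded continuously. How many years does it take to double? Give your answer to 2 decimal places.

e^(0.03t) = 2, so 0.03t = ln 2 ≈ 0.69315.
t ≈ 0.69315/0.03 ≈ 23.1049.

23.10 years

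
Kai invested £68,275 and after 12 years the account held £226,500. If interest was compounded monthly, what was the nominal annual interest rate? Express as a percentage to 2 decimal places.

10.04%

The 144-period growth factor is 226,500/68,275 = 3.31747.
r/12 = 3.31747^(1/144) − 1 ≈ 0.00836256, so r ≈ 12·0.00836256 = 10.03507%.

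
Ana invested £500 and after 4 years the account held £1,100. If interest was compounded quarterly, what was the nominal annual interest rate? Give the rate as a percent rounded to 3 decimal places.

20.205%

(1 + r/4)^16 = 1,100/500 = 2.2.
1 + r/4 = 2.2^(1/16) ≈ 1.050513, so r/4 ≈ 0.050513.
r ≈ 4·0.050513 = 20.20519%.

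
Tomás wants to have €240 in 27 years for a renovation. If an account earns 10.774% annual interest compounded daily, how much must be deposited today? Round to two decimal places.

Growth factor = (1 + 0.10774/365)^9855 ≈ 18.3302143.
P = 240/18.3302143 ≈ 13.0931.

€13.09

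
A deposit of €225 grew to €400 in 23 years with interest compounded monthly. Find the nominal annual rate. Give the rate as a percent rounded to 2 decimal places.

2.50%

The 276-period growth factor is 400/225 = 1.77778.
r/12 = 1.77778^(1/276) − 1 ≈ 0.00208683, so r ≈ 12·0.00208683 = 2.50419%.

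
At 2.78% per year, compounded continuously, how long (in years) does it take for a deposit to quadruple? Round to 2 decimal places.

49.87 years

e^(0.0278t) = 4, so 0.0278t = ln 4 ≈ 1.3863.
t ≈ 1.3863/0.0278 ≈ 49.8667.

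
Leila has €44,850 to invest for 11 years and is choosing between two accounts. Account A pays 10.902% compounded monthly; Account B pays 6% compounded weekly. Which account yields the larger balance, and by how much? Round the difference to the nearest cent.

Account A, by €61,245.24

Account A growth factor: (1 + 0.009085)^132 ≈ 3.29961341088; balance ≈ 147,987.6615.
Account B growth factor: (1 + 0.06/52)^572 ≈ 1.9340563312; balance ≈ 86,742.4265.
Account A is larger by 61,245.2350.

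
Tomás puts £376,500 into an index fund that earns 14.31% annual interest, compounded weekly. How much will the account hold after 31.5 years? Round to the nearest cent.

Growth factor = (1 + 0.1431/52)^1638 ≈ 90.148562373207.
A ≈ 376,500 × 90.148562373207 ≈ 33,940,933.7335.

£33,940,933.73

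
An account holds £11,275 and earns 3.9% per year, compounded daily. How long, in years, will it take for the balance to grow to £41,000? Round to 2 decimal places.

33.10 years

We need (1 + 0.000106849)^(365t) = 3.6364, so 365t = ln 3.6364 / ln 1.000107 ≈ 12082.9333.
t ≈ 12082.9333/365 = 33.1039 years.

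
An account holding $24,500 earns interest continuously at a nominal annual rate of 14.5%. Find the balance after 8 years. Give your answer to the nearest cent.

A = P·e^(rt) = 24,500·e^(0.145·8) = 24,500·e^1.16.
e^1.16 ≈ 3.1899332761, so A ≈ 78,153.3653.

$78,153.37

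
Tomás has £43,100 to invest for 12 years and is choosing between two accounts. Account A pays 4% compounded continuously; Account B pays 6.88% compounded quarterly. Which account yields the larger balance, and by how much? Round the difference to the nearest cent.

A: e^(0.04·12) = e^0.48 ≈ 1.6160744022, so 43,100 × 1.6160744022 ≈ 69,652.8067.
B: (1 + 0.0172)^48 ≈ 2.2672785127, so 43,100 × 2.2672785127 ≈ 97,719.7039.
Difference ≈ 28,066.8972 in favor of B.

Account B, by £28,066.90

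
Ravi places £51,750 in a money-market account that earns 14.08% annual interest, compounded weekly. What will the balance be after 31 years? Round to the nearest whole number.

Growth factor = (1 + 0.1408/52)^1612 ≈ 78.17120659811.
A ≈ 51,750 × 78.17120659811 ≈ 4,045,359.9415.

£4,045,360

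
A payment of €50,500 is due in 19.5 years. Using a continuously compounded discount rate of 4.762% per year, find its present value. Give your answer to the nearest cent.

€19,953.08

P = A·e^(−rt) = 50,500·e^(−0.92859).
e^(−0.92859) ≈ 0.39511042349, so P ≈ 19,953.0764.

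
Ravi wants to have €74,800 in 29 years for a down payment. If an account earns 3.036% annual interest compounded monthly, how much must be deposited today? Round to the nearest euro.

€31,047

Periodic rate = 3.036%/12 = 0.00253; 348 periods.
P = 74,800/(1 + 0.00253)^348 ≈ 74,800/2.4092804113 ≈ 31,046.6144.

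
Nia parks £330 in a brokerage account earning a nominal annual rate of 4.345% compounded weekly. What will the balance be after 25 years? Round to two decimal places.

Growth factor = (1 + 0.04345/52)^1300 ≈ 2.96179774.
A ≈ 330 × 2.96179774 ≈ 977.3933.

£977.39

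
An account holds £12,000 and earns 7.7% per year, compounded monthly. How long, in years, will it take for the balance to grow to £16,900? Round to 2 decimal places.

(1 + 0.00641667)^(12t) = 16,900/12,000 = 1.4083.
12t·ln(1 + 0.00641667) = ln(1.4083); 12t = 0.34241/0.00639617 ≈ 53.5331.
t ≈ 4.4611 years.

4.46 years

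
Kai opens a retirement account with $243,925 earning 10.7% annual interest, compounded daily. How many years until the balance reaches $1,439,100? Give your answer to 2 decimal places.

16.59 years

(1 + 0.000293151)^(365t) = 1,439,100/243,925 = 5.8998.
365t·ln(1 + 0.000293151) = ln(5.8998); 365t = 1.7749/0.000293108 ≈ 6055.4951.
t ≈ 16.5904 years.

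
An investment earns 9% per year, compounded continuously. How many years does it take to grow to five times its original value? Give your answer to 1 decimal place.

e^(0.09t) = 5, so 0.09t = ln 5 ≈ 1.6094.
t ≈ 1.6094/0.09 ≈ 17.8826.

17.9 years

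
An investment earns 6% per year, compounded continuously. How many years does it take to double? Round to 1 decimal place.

e^(0.06t) = 2, so 0.06t = ln 2 ≈ 0.69315.
t ≈ 0.69315/0.06 ≈ 11.5525.

11.6 years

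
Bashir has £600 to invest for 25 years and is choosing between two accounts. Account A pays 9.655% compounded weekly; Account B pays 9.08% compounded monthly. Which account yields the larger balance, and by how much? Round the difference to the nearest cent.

A: (1 + 0.09655/52)^1300 ≈ 11.15080762, so 600 × 11.15080762 ≈ 6,690.4846.
B: (1 + 0.0908/12)^300 ≈ 9.597041861, so 600 × 9.597041861 ≈ 5,758.2251.
Difference ≈ 932.2595 in favor of A.

Account A, by £932.26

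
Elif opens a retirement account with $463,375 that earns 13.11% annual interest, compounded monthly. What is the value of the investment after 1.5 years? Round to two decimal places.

$563,473.45

Periodic rate = 13.11%/12 = 0.010925; periods = 12·1.5 = 18.
A = 463,375·(1 + 0.010925)^18 ≈ 463,375·1.21602039984 ≈ 563,473.4528.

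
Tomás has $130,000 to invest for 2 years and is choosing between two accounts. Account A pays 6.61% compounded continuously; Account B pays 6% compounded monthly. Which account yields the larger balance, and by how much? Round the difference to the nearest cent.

Account A growth factor: e^(0.0661·2) = e^0.1322 ≈ 1.14133656375; balance ≈ 148,373.7533.
Account B growth factor: (1 + 0.005)^24 ≈ 1.12715977621; balance ≈ 146,530.7709.
Account A is larger by 1,842.9824.

Account A, by $1,842.98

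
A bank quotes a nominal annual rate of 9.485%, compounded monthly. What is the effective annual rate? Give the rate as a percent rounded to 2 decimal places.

9.91%

One year is 12 periods at 0.00790417 each: (1 + 0.00790417)^12 ≈ 1.099084.
EAR = 1.099084 − 1 ≈ 9.90840%.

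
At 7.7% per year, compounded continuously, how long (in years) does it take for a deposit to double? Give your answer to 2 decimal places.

9.00 years

e^(0.077t) = 2, so 0.077t = ln 2 ≈ 0.69315.
t ≈ 0.69315/0.077 ≈ 9.0019.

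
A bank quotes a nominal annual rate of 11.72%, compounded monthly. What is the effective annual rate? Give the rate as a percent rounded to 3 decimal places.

12.371%

One year is 12 periods at 0.00976667 each: (1 + 0.00976667)^12 ≈ 1.123705.
EAR = 1.123705 − 1 ≈ 12.37051%.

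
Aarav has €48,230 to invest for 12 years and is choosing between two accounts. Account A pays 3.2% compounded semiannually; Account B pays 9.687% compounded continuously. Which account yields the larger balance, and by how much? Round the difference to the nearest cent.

Account B, by €83,632.59

A: (1 + 0.016)^24 ≈ 1.4636896125, so 48,230 × 1.4636896125 ≈ 70,593.7500.
B: e^(0.09687·12) = e^1.16244 ≈ 3.19772621683, so 48,230 × 3.19772621683 ≈ 154,226.3354.
Difference ≈ 83,632.5854 in favor of B.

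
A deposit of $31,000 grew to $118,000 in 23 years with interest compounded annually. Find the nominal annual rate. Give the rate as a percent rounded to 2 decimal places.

5.98%

(1 + r)^23 = 118,000/31,000 = 3.80645.
1 + r = 3.80645^(1/23) ≈ 1.059839, so r ≈ 0.0598393.
r ≈ 5.98393%.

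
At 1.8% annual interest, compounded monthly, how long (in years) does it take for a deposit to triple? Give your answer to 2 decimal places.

(1 + 0.0015)^(12t) = 3.
12t = ln 3 / ln(1 + 0.0015) ≈ 1.0986/0.00149888 ≈ 732.9574.
t ≈ 61.0798.

61.08 years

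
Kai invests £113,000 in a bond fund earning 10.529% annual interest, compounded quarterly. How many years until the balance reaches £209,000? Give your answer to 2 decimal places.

5.92 years

We need (1 + 0.0263225)^(4t) = 1.8496, so 4t = ln 1.8496 / ln 1.026323 ≈ 23.6681.
t ≈ 23.6681/4 = 5.9170 years.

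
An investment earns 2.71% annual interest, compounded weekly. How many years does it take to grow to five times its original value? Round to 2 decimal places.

59.40 years

(1 + 0.000521154)^(52t) = 5.
52t = ln 5 / ln(1 + 0.000521154) ≈ 1.6094/0.000521018 ≈ 3089.0250.
t ≈ 59.4043.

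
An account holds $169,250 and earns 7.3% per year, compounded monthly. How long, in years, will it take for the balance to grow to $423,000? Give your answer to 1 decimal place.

(1 + 0.00608333)^(12t) = 423,000/169,250 = 2.4993.
12t·ln(1 + 0.00608333) = ln(2.4993); 12t = 0.916/0.0060649 ≈ 151.0321.
t ≈ 12.5860 years.

12.6 years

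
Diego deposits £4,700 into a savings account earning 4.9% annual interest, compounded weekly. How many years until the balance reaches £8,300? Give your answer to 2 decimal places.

(1 + 0.000942308)^(52t) = 8,300/4,700 = 1.766.
52t·ln(1 + 0.000942308) = ln(1.766); 52t = 0.56869/0.000941864 ≈ 603.7952.
t ≈ 11.6114 years.

11.61 years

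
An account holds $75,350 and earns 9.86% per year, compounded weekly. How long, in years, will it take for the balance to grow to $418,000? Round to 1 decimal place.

17.4 years

(1 + 0.00189615)^(52t) = 418,000/75,350 = 5.5474.
52t·ln(1 + 0.00189615) = ln(5.5474); 52t = 1.7133/0.00189436 ≈ 904.4421.
t ≈ 17.3931 years.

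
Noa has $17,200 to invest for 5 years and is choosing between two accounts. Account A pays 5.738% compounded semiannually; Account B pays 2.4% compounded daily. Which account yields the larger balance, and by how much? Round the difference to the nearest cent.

Account A, by $3,430.18

A: (1 + 0.02869)^10 ≈ 1.3269213453, so 17,200 × 1.3269213453 ≈ 22,823.0471.
B: (1 + 0.024/365)^1825 ≈ 1.1274924036, so 17,200 × 1.1274924036 ≈ 19,392.8693.
Difference ≈ 3,430.1778 in favor of A.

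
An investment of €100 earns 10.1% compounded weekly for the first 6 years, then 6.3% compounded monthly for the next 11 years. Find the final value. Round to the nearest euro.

€366

After 6 years at 10.1%: 100 × 1.83200728 ≈ 183.2007.
Then 11 years at 6.3%: 183.2007 × 1.99608391 ≈ 365.6840.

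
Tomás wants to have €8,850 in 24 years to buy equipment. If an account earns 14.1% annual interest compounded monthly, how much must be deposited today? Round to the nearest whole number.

€306

Growth factor = (1 + 0.01175)^288 ≈ 28.91248113.
P = 8,850/28.91248113 ≈ 306.0962.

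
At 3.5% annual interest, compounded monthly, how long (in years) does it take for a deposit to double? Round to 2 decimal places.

19.83 years

(1 + 0.00291667)^(12t) = 2.
12t = ln 2 / ln(1 + 0.00291667) ≈ 0.69315/0.00291242 ≈ 237.9969.
t ≈ 19.8331.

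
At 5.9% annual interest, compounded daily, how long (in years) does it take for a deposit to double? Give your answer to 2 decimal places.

(1 + 0.000161644)^(365t) = 2.
365t = ln 2 / ln(1 + 0.000161644) ≈ 0.69315/0.000161631 ≈ 4288.4605.
t ≈ 11.7492.

11.75 years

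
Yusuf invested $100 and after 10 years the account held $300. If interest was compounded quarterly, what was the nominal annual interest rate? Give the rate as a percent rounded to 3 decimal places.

The 40-period growth factor is 300/100 = 3.
r/4 = 3^(1/40) − 1 ≈ 0.027846, so r ≈ 4·0.027846 = 11.13838%.

11.138%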